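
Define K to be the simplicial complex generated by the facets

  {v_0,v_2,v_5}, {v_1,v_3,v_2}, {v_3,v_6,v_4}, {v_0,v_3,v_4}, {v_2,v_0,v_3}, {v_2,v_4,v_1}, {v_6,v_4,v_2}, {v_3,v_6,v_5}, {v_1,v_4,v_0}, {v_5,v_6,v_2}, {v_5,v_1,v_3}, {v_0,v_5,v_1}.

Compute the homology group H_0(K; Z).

H_0 ≅ Z.

We work with the vertex ordering v_0 < v_1 < v_2 < v_3 < v_4 < v_5 < v_6. The simplices of K, each written with vertices in increasing order, are:

  0-simplices (7): [v_0], [v_1], [v_2], [v_3], [v_4], [v_5], [v_6]
  1-simplices (18): (18 of them)
  2-simplices (12): (12 of them)

so the chain groups are C_0 ≅ Z^7, C_1 ≅ Z^18, C_2 ≅ Z^12.

Boundary ∂_1: C_1 → C_0 maps an edge to its endpoints' difference, ∂[p,q] = q − p.
The 7×18 boundary matrix has rank 6 and Smith normal form diag(1,1,1,1,1,1).

Boundary ∂_2: C_2 → C_1 maps a triangle to the signed sum of its edges. For instance
  ∂[v_1,v_2,v_4] = [v_2,v_4] − [v_1,v_4] + [v_1,v_2],
  ∂[v_0,v_2,v_5] = [v_2,v_5] − [v_0,v_5] + [v_0,v_2].
As a 18×12 matrix over Z this has rank 12, with invariant factors (1,1,1,1,1,1,1,1,1,1,1,2).

Now H_k = ker ∂_k / im ∂_{k+1}, so:

  H_0: rank C_0 − rank ∂_1 = 7 − 6 = 1, and the invariant factors of ∂_1 are all 1, so H_0 ≅ Z.

(K is a triangulation of the real projective plane RP^2.)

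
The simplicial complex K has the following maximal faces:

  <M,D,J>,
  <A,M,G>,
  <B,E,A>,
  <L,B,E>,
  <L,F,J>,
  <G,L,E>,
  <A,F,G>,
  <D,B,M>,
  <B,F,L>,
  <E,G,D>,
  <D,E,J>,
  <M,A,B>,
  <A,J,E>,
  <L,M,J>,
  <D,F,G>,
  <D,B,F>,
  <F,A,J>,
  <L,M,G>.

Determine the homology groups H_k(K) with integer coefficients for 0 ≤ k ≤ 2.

We work with the vertex ordering A < B < D < E < F < G < J < L < M. The simplices of K, each written with vertices in increasing order, are:

  0-simplices (9): A, B, D, E, F, G, J, L, M
  1-simplices (27): AB, AE, AF, AG, AJ, AM, BD, BE, BF, BL, BM, DE, DF, DG, DJ, DM, EG, EJ, EL, FG, FJ, FL, GL, GM, JL, JM, LM
  2-simplices (18): ABE, ABM, AEJ, AFG, AFJ, AGM, BDF, BDM, BEL, BFL, DEG, DEJ, DFG, DJM, EGL, FJL, GLM, JLM

so the chain groups are C_0 ≅ Z^9, C_1 ≅ Z^27, C_2 ≅ Z^18.

∂_1: C_1 → C_0 maps an edge to its endpoints' difference, ∂[p,q] = q − p. For instance
  ∂DM = M − D.
This gives a 9×27 integer matrix of rank 8; reducing to Smith normal form yields diagonal entries (1,1,1,1,1,1,1,1).

The boundary map ∂_2: C_2 → C_1 acts by ∂[p,q,r] = [q,r] − [p,r] + [p,q]. For instance
  ∂DEG = EG − DG + DE,
  ∂BDF = DF − BF + BD.
The resulting 27×18 matrix has rank 17, and its Smith normal form has invariant factors (1,1,1,1,1,1,1,1,1,1,1,1,1,1,1,1,1).

Reading off H_k = ker ∂_k / im ∂_{k+1}:

  H_0: rank C_0 − rank ∂_1 = 9 − 8 = 1, and the invariant factors of ∂_1 are all 1, so H_0 = Z.
  H_1: rank ker ∂_1 − rank ∂_2 = (27 − 8) − 17 = 2, and the invariant factors of ∂_2 are all 1, so H_1 = Z^2.
  H_2: rank ker ∂_2 − rank ∂_3 = (18 − 17) − 0 = 1, and there is no ∂_3, so H_2 = Z.

H_0 = Z,  H_1 = Z^2,  H_2 = Z.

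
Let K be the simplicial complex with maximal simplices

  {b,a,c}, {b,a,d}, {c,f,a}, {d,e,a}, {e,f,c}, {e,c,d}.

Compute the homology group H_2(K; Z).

H_2 ≅ 0.

Order the vertices as a < b < c < d < e < f. Listing each simplex with vertices in this order, K has dimension 2 with simplices:

  0-simplices (6): a, b, c, d, e, f
  1-simplices (12): ab, ac, ad, ae, af, bc, bd, cd, ce, cf, de, ef
  2-simplices (6): abc, abd, acf, ade, cde, cef

giving chain groups C_0 ≅ Z^6, C_1 ≅ Z^12, C_2 ≅ Z^6.

Boundary ∂_1: C_1 → C_0 maps an edge to its endpoints' difference, ∂[p,q] = q − p. For instance
  ∂ae = e − a.
The resulting 6×12 matrix has rank 5, and its Smith normal form has invariant factors (1,1,1,1,1).

Boundary ∂_2: C_2 → C_1 acts by ∂[p,q,r] = [q,r] − [p,r] + [p,q]. For instance
  ∂abd = bd − ad + ab,
  ∂acf = cf − af + ac.
As a 12×6 matrix over Z this has rank 6, with invariant factors (1,1,1,1,1,1).

Now H_k = ker ∂_k / im ∂_{k+1}, so:

  H_2: rank ker ∂_2 − rank ∂_3 = (6 − 6) − 0 = 0, and there is no ∂_3, so H_2 ≅ 0.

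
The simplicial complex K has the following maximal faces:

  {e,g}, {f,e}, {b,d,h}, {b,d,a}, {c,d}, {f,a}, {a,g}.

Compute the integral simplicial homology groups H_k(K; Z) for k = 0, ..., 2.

H_0 = Z,  H_1 = Z,  H_2 = 0.

K has 8 vertices, 10 edges, 2 triangles.
rank ∂_0 = 0, rank ∂_1 = 7 ⇒ b_0 = 8 − 0 − 7 = 1; all invariant factors of ∂_1 are 1 so no torsion. So H_0 = Z.
rank ∂_1 = 7, rank ∂_2 = 2 ⇒ b_1 = 10 − 7 − 2 = 1; all invariant factors of ∂_2 are 1 so no torsion. So H_1 = Z.
rank ∂_2 = 2, rank ∂_3 = 0 ⇒ b_2 = 2 − 2 − 0 = 0. So H_2 = 0.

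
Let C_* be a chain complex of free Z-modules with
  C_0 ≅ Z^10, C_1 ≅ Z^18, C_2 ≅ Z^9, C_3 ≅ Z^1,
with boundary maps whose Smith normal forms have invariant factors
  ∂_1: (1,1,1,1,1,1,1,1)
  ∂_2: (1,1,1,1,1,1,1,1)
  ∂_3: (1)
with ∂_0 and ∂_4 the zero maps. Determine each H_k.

H_0 ≅ Z^2,  H_1 ≅ Z^2,  H_2 = 0,  H_3 = 0.

H_0: b_0 = 10 − 0 − 8 = 2; torsion from ∂_1 factors > 1: none. So H_0 ≅ Z^2.
H_1: b_1 = 18 − 8 − 8 = 2; torsion from ∂_2 factors > 1: none. So H_1 ≅ Z^2.
H_2: b_2 = 9 − 8 − 1 = 0; torsion from ∂_3 factors > 1: none. So H_2 ≅ 0.
H_3: b_3 = 1 − 1 − 0 = 0; torsion from ∂_4 factors > 1: none. So H_3 ≅ 0.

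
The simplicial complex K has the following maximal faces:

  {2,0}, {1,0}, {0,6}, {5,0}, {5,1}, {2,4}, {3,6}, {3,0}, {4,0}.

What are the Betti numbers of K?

b_0 = 1, b_1 = 3.

Fix the vertex order 0 < 1 < 2 < 3 < 4 < 5 < 6 and write every simplex with vertices in increasing order. Then dim K = 1 and the simplices of K are:

  0-simplices (7): [0], [1], [2], [3], [4], [5], [6]
  1-simplices (9): [0,1], [0,2], [0,3], [0,4], [0,5], [0,6], [1,5], [2,4], [3,6]

giving chain groups C_0 ≅ Z^7, C_1 ≅ Z^9.

∂_1: C_1 → C_0 sends each edge [p,q] (with p < q) to q − p. For instance
  ∂[0,6] = [6] − [0].
The 7×9 boundary matrix has rank 6 and Smith normal form diag(1,1,1,1,1,1).

From H_k ≅ ker(∂_k) / im(∂_{k+1}) we obtain:

  H_0: rank C_0 − rank ∂_1 = 7 − 6 = 1, and the invariant factors of ∂_1 are all 1, so H_0 ≅ Z.
  H_1: rank ker ∂_1 − rank ∂_2 = (9 − 6) − 0 = 3, and there is no ∂_2, so H_1 ≅ Z^3.

(K is a triangulation of a wedge of 3 circles.)

Hence the Betti numbers are b_0 = 1, b_1 = 3.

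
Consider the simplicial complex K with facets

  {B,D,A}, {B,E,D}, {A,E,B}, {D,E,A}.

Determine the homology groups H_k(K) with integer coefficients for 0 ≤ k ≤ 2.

H_0 = Z,  H_1 = 0,  H_2 = Z.

Take the total order A < B < D < E on the vertex set. Then K (dimension 2) consists of the simplices:

  0-simplices (4): A, B, D, E
  1-simplices (6): AB, AD, AE, BD, BE, DE
  2-simplices (4): ABD, ABE, ADE, BDE

giving chain groups C_0 ≅ Z^4, C_1 ≅ Z^6, C_2 ≅ Z^4.

The boundary map ∂_1: C_1 → C_0 maps an edge to its endpoints' difference, ∂[p,q] = q − p. For instance
  ∂BD = D − B.
This gives a 4×6 integer matrix of rank 3; reducing to Smith normal form yields diagonal entries (1,1,1).

Boundary ∂_2: C_2 → C_1 acts by ∂[p,q,r] = [q,r] − [p,r] + [p,q]. For instance
  ∂ABD = BD − AD + AB,
  ∂ABE = BE − AE + AB.
This gives a 6×4 integer matrix of rank 3; reducing to Smith normal form yields diagonal entries (1,1,1).

Now H_k = ker ∂_k / im ∂_{k+1}, so:

  H_0: rank C_0 − rank ∂_1 = 4 − 3 = 1, and the invariant factors of ∂_1 are all 1, so H_0 ≅ Z.
  H_1: rank ker ∂_1 − rank ∂_2 = (6 − 3) − 3 = 0, and the invariant factors of ∂_2 are all 1, so H_1 ≅ 0.
  H_2: rank ker ∂_2 − rank ∂_3 = (4 − 3) − 0 = 1, and there is no ∂_3, so H_2 ≅ Z.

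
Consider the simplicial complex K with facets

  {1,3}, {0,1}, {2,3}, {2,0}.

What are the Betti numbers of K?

Order the vertices as 0 < 1 < 2 < 3. Listing each simplex with vertices in this order, K has dimension 1 with simplices:

  0-simplices (4): [0], [1], [2], [3]
  1-simplices (4): [0,1], [0,2], [1,3], [2,3]

giving chain groups C_0 ≅ Z^4, C_1 ≅ Z^4.

Boundary ∂_1: C_1 → C_0 is given by ∂[p,q] = [q] − [p].
The resulting 4×4 matrix has rank 3, and its Smith normal form has invariant factors (1,1,1).

From H_k ≅ ker(∂_k) / im(∂_{k+1}) we obtain:

  H_0: rank C_0 − rank ∂_1 = 4 − 3 = 1, and the invariant factors of ∂_1 are all 1, so H_0 = Z.
  H_1: rank ker ∂_1 − rank ∂_2 = (4 − 3) − 0 = 1, and there is no ∂_2, so H_1 = Z.

Hence the Betti numbers are b_0 = 1, b_1 = 1.

b_0 = 1, b_1 = 1.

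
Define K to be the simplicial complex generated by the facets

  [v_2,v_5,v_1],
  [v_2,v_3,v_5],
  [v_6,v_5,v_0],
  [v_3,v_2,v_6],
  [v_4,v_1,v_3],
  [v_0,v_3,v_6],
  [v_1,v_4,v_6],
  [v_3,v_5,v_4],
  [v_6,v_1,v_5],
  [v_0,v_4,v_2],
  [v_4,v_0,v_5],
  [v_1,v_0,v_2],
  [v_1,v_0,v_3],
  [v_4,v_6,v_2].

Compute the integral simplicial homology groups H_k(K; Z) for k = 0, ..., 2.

We work with the vertex ordering v_0 < v_1 < v_2 < v_3 < v_4 < v_5 < v_6. The simplices of K, each written with vertices in increasing order, are:

  0-simplices (7): [v_0], [v_1], [v_2], [v_3], [v_4], [v_5], [v_6]
  1-simplices (21): (21 of them)
  2-simplices (14): (14 of them)

Hence C_0 ≅ Z^7, C_1 ≅ Z^21, C_2 ≅ Z^14.

∂_1: C_1 → C_0 is given by ∂[p,q] = [q] − [p]. For instance
  ∂[v_3,v_5] = [v_5] − [v_3].
This gives a 7×21 integer matrix of rank 6; reducing to Smith normal form yields diagonal entries (1,1,1,1,1,1).

∂_2: C_2 → C_1 sends each 2-simplex [p,q,r] to [q,r] − [p,r] + [p,q]. For instance
  ∂[v_0,v_5,v_6] = [v_5,v_6] − [v_0,v_6] + [v_0,v_5],
  ∂[v_0,v_1,v_2] = [v_1,v_2] − [v_0,v_2] + [v_0,v_1].
The resulting 21×14 matrix has rank 13, and its Smith normal form has invariant factors (1,1,1,1,1,1,1,1,1,1,1,1,1).

From H_k ≅ ker(∂_k) / im(∂_{k+1}) we obtain:

  H_0: rank C_0 − rank ∂_1 = 7 − 6 = 1, and the invariant factors of ∂_1 are all 1, so H_0 = Z.
  H_1: rank ker ∂_1 − rank ∂_2 = (21 − 6) − 13 = 2, and the invariant factors of ∂_2 are all 1, so H_1 = Z^2.
  H_2: rank ker ∂_2 − rank ∂_3 = (14 − 13) − 0 = 1, and there is no ∂_3, so H_2 = Z.

H_0 = Z,  H_1 = Z^2,  H_2 = Z.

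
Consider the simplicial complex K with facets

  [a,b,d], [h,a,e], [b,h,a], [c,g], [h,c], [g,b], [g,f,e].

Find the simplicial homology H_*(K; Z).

H_0 = Z,  H_1 = Z^2,  H_2 = 0.

Order the vertices as a < b < c < d < e < f < g < h. Listing each simplex with vertices in this order, K has dimension 2 with simplices:

  0-simplices (8): a, b, c, d, e, f, g, h
  1-simplices (13): ab, ad, ae, ah, bd, bg, bh, cg, ch, ef, eg, eh, fg
  2-simplices (4): abd, abh, aeh, efg

so the chain groups are C_0 ≅ Z^8, C_1 ≅ Z^13, C_2 ≅ Z^4.

Boundary ∂_1: C_1 → C_0 is given by ∂[p,q] = [q] − [p]. For instance
  ∂fg = g − f.
This gives a 8×13 integer matrix of rank 7; reducing to Smith normal form yields diagonal entries (1,1,1,1,1,1,1).

Boundary ∂_2: C_2 → C_1 acts by ∂[p,q,r] = [q,r] − [p,r] + [p,q]. For instance
  ∂efg = fg − eg + ef,
  ∂abh = bh − ah + ab.
The 13×4 boundary matrix has rank 4 and Smith normal form diag(1,1,1,1).

Reading off H_k = ker ∂_k / im ∂_{k+1}:

  H_0: rank C_0 − rank ∂_1 = 8 − 7 = 1, and the invariant factors of ∂_1 are all 1, so H_0 ≅ Z.
  H_1: rank ker ∂_1 − rank ∂_2 = (13 − 7) − 4 = 2, and the invariant factors of ∂_2 are all 1, so H_1 ≅ Z^2.
  H_2: rank ker ∂_2 − rank ∂_3 = (4 − 4) − 0 = 0, and there is no ∂_3, so H_2 ≅ 0.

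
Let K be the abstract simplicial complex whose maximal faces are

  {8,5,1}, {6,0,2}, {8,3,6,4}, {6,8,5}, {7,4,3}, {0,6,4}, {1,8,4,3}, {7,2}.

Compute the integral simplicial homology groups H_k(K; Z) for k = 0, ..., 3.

H_0 ≅ Z,  H_1 ≅ Z,  H_2 = 0,  H_3 = 0.

Fix the vertex order 0 < 1 < 2 < 3 < 4 < 5 < 6 < 7 < 8 and write every simplex with vertices in increasing order. Then dim K = 3 and the simplices of K are:

  0-simplices (9): [0], [1], [2], [3], [4], [5], [6], [7], [8]
  1-simplices (19): [0,2], [0,4], [0,6], [1,3], [1,4], [1,5], [1,8], [2,6], [2,7], [3,4], [3,6], [3,7], [3,8], [4,6], [4,7], [4,8], [5,6], [5,8], [6,8]
  2-simplices (12): [0,2,6], [0,4,6], [1,3,4], [1,3,8], [1,4,8], [1,5,8], [3,4,6], [3,4,7], [3,4,8], [3,6,8], [4,6,8], [5,6,8]
  3-simplices (2): [1,3,4,8], [3,4,6,8]

Hence C_0 ≅ Z^9, C_1 ≅ Z^19, C_2 ≅ Z^12, C_3 ≅ Z^2.

Boundary ∂_1: C_1 → C_0 sends each edge [p,q] (with p < q) to q − p.
The 9×19 boundary matrix has rank 8 and Smith normal form diag(1,1,1,1,1,1,1,1).

The boundary map ∂_2: C_2 → C_1 maps a triangle to the signed sum of its edges. For instance
  ∂[1,4,8] = [4,8] − [1,8] + [1,4],
  ∂[0,4,6] = [4,6] − [0,6] + [0,4].
The resulting 19×12 matrix has rank 10, and its Smith normal form has invariant factors (1,1,1,1,1,1,1,1,1,1).

∂_3: C_3 → C_2 sends each 3-simplex σ to the alternating sum Σ_i (−1)^i (σ with its i-th vertex removed). For instance
  ∂[3,4,6,8] = [4,6,8] − [3,6,8] + [3,4,8] − [3,4,6],
  ∂[1,3,4,8] = [3,4,8] − [1,4,8] + [1,3,8] − [1,3,4].
This gives a 12×2 integer matrix of rank 2; reducing to Smith normal form yields diagonal entries (1,1).

Now H_k = ker ∂_k / im ∂_{k+1}, so:

  H_0: rank C_0 − rank ∂_1 = 9 − 8 = 1, and the invariant factors of ∂_1 are all 1, so H_0 ≅ Z.
  H_1: rank ker ∂_1 − rank ∂_2 = (19 − 8) − 10 = 1, and the invariant factors of ∂_2 are all 1, so H_1 ≅ Z.
  H_2: rank ker ∂_2 − rank ∂_3 = (12 − 10) − 2 = 0, and the invariant factors of ∂_3 are all 1, so H_2 ≅ 0.
  H_3: rank ker ∂_3 − rank ∂_4 = (2 − 2) − 0 = 0, and there is no ∂_4, so H_3 ≅ 0.

As a check, the Euler characteristic is 9 − 19 + 12 − 2 = 0, which agrees with 1 − 1 + 0 − 0 = 0.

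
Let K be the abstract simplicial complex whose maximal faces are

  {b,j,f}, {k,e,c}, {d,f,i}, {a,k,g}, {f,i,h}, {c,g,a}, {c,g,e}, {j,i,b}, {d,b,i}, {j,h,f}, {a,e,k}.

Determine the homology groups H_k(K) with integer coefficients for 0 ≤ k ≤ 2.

We work with the vertex ordering a < b < c < d < e < f < g < h < i < j < k. The simplices of K, each written with vertices in increasing order, are:

  0-simplices (11): a, b, c, d, e, f, g, h, i, j, k
  1-simplices (22): ac, ae, ag, ak, bd, bf, bi, bj, ce, cg, ck, df, di, eg, ek, fh, fi, fj, gk, hi, hj, ij
  2-simplices (11): acg, aek, agk, bdi, bfj, bij, ceg, cek, dfi, fhi, fhj

giving chain groups C_0 ≅ Z^11, C_1 ≅ Z^22, C_2 ≅ Z^11.

Boundary ∂_1: C_1 → C_0 is given by ∂[p,q] = [q] − [p].
This gives a 11×22 integer matrix of rank 9; reducing to Smith normal form yields diagonal entries (1,1,1,1,1,1,1,1,1).

The boundary map ∂_2: C_2 → C_1 maps a triangle to the signed sum of its edges. For instance
  ∂fhj = hj − fj + fh,
  ∂acg = cg − ag + ac.
As a 22×11 matrix over Z this has rank 11, with invariant factors (1,1,1,1,1,1,1,1,1,1,1).

From H_k ≅ ker(∂_k) / im(∂_{k+1}) we obtain:

  H_0: rank C_0 − rank ∂_1 = 11 − 9 = 2, and the invariant factors of ∂_1 are all 1, so H_0 ≅ Z^2.
  H_1: rank ker ∂_1 − rank ∂_2 = (22 − 9) − 11 = 2, and the invariant factors of ∂_2 are all 1, so H_1 ≅ Z^2.
  H_2: rank ker ∂_2 − rank ∂_3 = (11 − 11) − 0 = 0, and there is no ∂_3, so H_2 ≅ 0.

As a check, the Euler characteristic is 11 − 22 + 11 = 0, which agrees with 2 − 2 + 0 = 0.
(K is a triangulation of the disjoint union of the cylinder S^1 x I and the Möbius band.)

H_0 ≅ Z^2,  H_1 ≅ Z^2,  H_2 = 0.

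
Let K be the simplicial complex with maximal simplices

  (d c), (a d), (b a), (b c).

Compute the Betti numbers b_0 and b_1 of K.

K has 4 vertices, 4 edges.
rank ∂_0 = 0, rank ∂_1 = 3 ⇒ b_0 = 4 − 0 − 3 = 1; all invariant factors of ∂_1 are 1 so no torsion. So H_0 ≅ Z.
rank ∂_1 = 3, rank ∂_2 = 0 ⇒ b_1 = 4 − 3 − 0 = 1. So H_1 ≅ Z.

b_0 = 1, b_1 = 1.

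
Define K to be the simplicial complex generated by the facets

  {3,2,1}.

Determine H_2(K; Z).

Take the total order 1 < 2 < 3 on the vertex set. Then K (dimension 2) consists of the simplices:

  0-simplices (3): [1], [2], [3]
  1-simplices (3): [1,2], [1,3], [2,3]
  2-simplices (1): [1,2,3]

giving chain groups C_0 ≅ Z^3, C_1 ≅ Z^3, C_2 ≅ Z^1.

Boundary ∂_1: C_1 → C_0 maps an edge to its endpoints' difference, ∂[p,q] = q − p. For instance
  ∂[1,3] = [3] − [1].
The 3×3 boundary matrix has rank 2 and Smith normal form diag(1,1).

The boundary map ∂_2: C_2 → C_1 acts by ∂[p,q,r] = [q,r] − [p,r] + [p,q]. For instance
  ∂[1,2,3] = [2,3] − [1,3] + [1,2].
The 3×1 boundary matrix has rank 1 and Smith normal form diag(1).

Reading off H_k = ker ∂_k / im ∂_{k+1}:

  H_2: rank ker ∂_2 − rank ∂_3 = (1 − 1) − 0 = 0, and there is no ∂_3, so H_2 ≅ 0.

H_2 ≅ 0.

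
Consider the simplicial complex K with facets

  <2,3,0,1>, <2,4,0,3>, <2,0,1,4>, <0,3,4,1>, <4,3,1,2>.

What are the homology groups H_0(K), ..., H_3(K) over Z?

Order the vertices as 0 < 1 < 2 < 3 < 4. Listing each simplex with vertices in this order, K has dimension 3 with simplices:

  0-simplices (5): [0], [1], [2], [3], [4]
  1-simplices (10): [0,1], [0,2], [0,3], [0,4], [1,2], [1,3], [1,4], [2,3], [2,4], [3,4]
  2-simplices (10): [0,1,2], [0,1,3], [0,1,4], [0,2,3], [0,2,4], [0,3,4], [1,2,3], [1,2,4], [1,3,4], [2,3,4]
  3-simplices (5): [0,1,2,3], [0,1,2,4], [0,1,3,4], [0,2,3,4], [1,2,3,4]

Hence C_0 ≅ Z^5, C_1 ≅ Z^10, C_2 ≅ Z^10, C_3 ≅ Z^5.

The boundary map ∂_1: C_1 → C_0 sends each edge [p,q] (with p < q) to q − p.
The resulting 5×10 matrix has rank 4, and its Smith normal form has invariant factors (1,1,1,1).

The boundary map ∂_2: C_2 → C_1 sends each 2-simplex [p,q,r] to [q,r] − [p,r] + [p,q]. For instance
  ∂[0,2,3] = [2,3] − [0,3] + [0,2],
  ∂[2,3,4] = [3,4] − [2,4] + [2,3].
As a 10×10 matrix over Z this has rank 6, with invariant factors (1,1,1,1,1,1).

Boundary ∂_3: C_3 → C_2 sends each 3-simplex σ to the alternating sum Σ_i (−1)^i (σ with its i-th vertex removed). For instance
  ∂[0,1,2,3] = [1,2,3] − [0,2,3] + [0,1,3] − [0,1,2],
  ∂[0,1,2,4] = [1,2,4] − [0,2,4] + [0,1,4] − [0,1,2].
This gives a 10×5 integer matrix of rank 4; reducing to Smith normal form yields diagonal entries (1,1,1,1).

Reading off H_k = ker ∂_k / im ∂_{k+1}:

  H_0: rank C_0 − rank ∂_1 = 5 − 4 = 1, and the invariant factors of ∂_1 are all 1, so H_0 = Z.
  H_1: rank ker ∂_1 − rank ∂_2 = (10 − 4) − 6 = 0, and the invariant factors of ∂_2 are all 1, so H_1 = 0.
  H_2: rank ker ∂_2 − rank ∂_3 = (10 − 6) − 4 = 0, and the invariant factors of ∂_3 are all 1, so H_2 = 0.
  H_3: rank ker ∂_3 − rank ∂_4 = (5 − 4) − 0 = 1, and there is no ∂_4, so H_3 = Z.

As a check, the Euler characteristic is 5 − 10 + 10 − 5 = 0, which agrees with 1 − 0 + 0 − 1 = 0.
(K is a triangulation of the 3-sphere S^3.)

H_0 = Z,  H_1 = 0,  H_2 = 0,  H_3 = Z.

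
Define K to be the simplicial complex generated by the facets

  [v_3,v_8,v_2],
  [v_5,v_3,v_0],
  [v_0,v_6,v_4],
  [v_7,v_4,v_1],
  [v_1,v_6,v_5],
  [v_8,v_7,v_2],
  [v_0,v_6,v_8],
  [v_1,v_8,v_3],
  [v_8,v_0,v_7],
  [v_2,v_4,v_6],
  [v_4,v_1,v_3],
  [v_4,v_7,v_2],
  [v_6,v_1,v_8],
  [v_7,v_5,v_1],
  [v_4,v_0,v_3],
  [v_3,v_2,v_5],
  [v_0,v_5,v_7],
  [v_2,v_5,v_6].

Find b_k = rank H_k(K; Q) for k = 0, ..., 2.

b_0 = 1, b_1 = 2, b_2 = 1.

Fix the vertex order v_0 < v_1 < v_2 < v_3 < v_4 < v_5 < v_6 < v_7 < v_8 and write every simplex with vertices in increasing order. Then dim K = 2 and the simplices of K are:

  0-simplices (9): [v_0], [v_1], [v_2], [v_3], [v_4], [v_5], [v_6], [v_7], [v_8]
  1-simplices (27): (27 of them)
  2-simplices (18): (18 of them)

so the chain groups are C_0 ≅ Z^9, C_1 ≅ Z^27, C_2 ≅ Z^18.

∂_1: C_1 → C_0 maps an edge to its endpoints' difference, ∂[p,q] = q − p.
The 9×27 boundary matrix has rank 8 and Smith normal form diag(1,1,1,1,1,1,1,1).

The boundary map ∂_2: C_2 → C_1 acts by ∂[p,q,r] = [q,r] − [p,r] + [p,q]. For instance
  ∂[v_0,v_3,v_4] = [v_3,v_4] − [v_0,v_4] + [v_0,v_3],
  ∂[v_2,v_7,v_8] = [v_7,v_8] − [v_2,v_8] + [v_2,v_7].
As a 27×18 matrix over Z this has rank 17, with invariant factors (1,1,1,1,1,1,1,1,1,1,1,1,1,1,1,1,1).

Reading off H_k = ker ∂_k / im ∂_{k+1}:

  H_0: rank C_0 − rank ∂_1 = 9 − 8 = 1, and the invariant factors of ∂_1 are all 1, so H_0 = Z.
  H_1: rank ker ∂_1 − rank ∂_2 = (27 − 8) − 17 = 2, and the invariant factors of ∂_2 are all 1, so H_1 = Z^2.
  H_2: rank ker ∂_2 − rank ∂_3 = (18 − 17) − 0 = 1, and there is no ∂_3, so H_2 = Z.

Hence the Betti numbers are b_0 = 1, b_1 = 2, b_2 = 1.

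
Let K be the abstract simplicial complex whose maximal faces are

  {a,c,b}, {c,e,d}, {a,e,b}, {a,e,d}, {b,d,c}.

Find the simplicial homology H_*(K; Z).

H_0 = Z,  H_1 = Z,  H_2 = 0.

Take the total order a < b < c < d < e on the vertex set. Then K (dimension 2) consists of the simplices:

  0-simplices (5): a, b, c, d, e
  1-simplices (10): ab, ac, ad, ae, bc, bd, be, cd, ce, de
  2-simplices (5): abc, abe, ade, bcd, cde

giving chain groups C_0 ≅ Z^5, C_1 ≅ Z^10, C_2 ≅ Z^5.

Boundary ∂_1: C_1 → C_0 maps an edge to its endpoints' difference, ∂[p,q] = q − p.
The resulting 5×10 matrix has rank 4, and its Smith normal form has invariant factors (1,1,1,1).

Boundary ∂_2: C_2 → C_1 acts by ∂[p,q,r] = [q,r] − [p,r] + [p,q]. For instance
  ∂abe = be − ae + ab,
  ∂bcd = cd − bd + bc.
This gives a 10×5 integer matrix of rank 5; reducing to Smith normal form yields diagonal entries (1,1,1,1,1).

Computing H_k = (kernel of ∂_k) / (image of ∂_{k+1}):

  H_0: rank C_0 − rank ∂_1 = 5 − 4 = 1, and the invariant factors of ∂_1 are all 1, so H_0 = Z.
  H_1: rank ker ∂_1 − rank ∂_2 = (10 − 4) − 5 = 1, and the invariant factors of ∂_2 are all 1, so H_1 = Z.
  H_2: rank ker ∂_2 − rank ∂_3 = (5 − 5) − 0 = 0, and there is no ∂_3, so H_2 = 0.

As a check, the Euler characteristic is 5 − 10 + 5 = 0, which agrees with 1 − 1 + 0 = 0.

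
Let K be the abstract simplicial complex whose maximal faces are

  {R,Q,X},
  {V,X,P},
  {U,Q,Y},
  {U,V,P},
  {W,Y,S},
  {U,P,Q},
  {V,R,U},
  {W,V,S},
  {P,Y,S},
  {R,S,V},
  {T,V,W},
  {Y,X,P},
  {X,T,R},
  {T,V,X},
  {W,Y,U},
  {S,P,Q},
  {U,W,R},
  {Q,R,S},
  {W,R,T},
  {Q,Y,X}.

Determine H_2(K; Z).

H_2 = 0.

Fix the vertex order P < Q < R < S < T < U < V < W < X < Y and write every simplex with vertices in increasing order. Then dim K = 2 and the simplices of K are:

  0-simplices (10): P, Q, R, S, T, U, V, W, X, Y
  1-simplices (30): PQ, PS, PU, PV, PX, PY, QR, QS, QU, QX, QY, RS, RT, RU, RV, RW, RX, SV, SW, SY, TV, TW, TX, UV, UW, UY, VW, VX, WY, XY
  2-simplices (20): PQS, PQU, PSY, PUV, PVX, PXY, QRS, QRX, QUY, QXY, RSV, RTW, RTX, RUV, RUW, SVW, SWY, TVW, TVX, UWY

so the chain groups are C_0 ≅ Z^10, C_1 ≅ Z^30, C_2 ≅ Z^20.

The boundary map ∂_1: C_1 → C_0 sends each edge [p,q] (with p < q) to q − p.
As a 10×30 matrix over Z this has rank 9, with invariant factors (1,1,1,1,1,1,1,1,1).

The boundary map ∂_2: C_2 → C_1 acts by ∂[p,q,r] = [q,r] − [p,r] + [p,q]. For instance
  ∂RSV = SV − RV + RS,
  ∂UWY = WY − UY + UW.
As a 30×20 matrix over Z this has rank 20, with invariant factors (1,1,1,1,1,1,1,1,1,1,1,1,1,1,1,1,1,1,1,2).

Computing H_k = (kernel of ∂_k) / (image of ∂_{k+1}):

  H_2: rank ker ∂_2 − rank ∂_3 = (20 − 20) − 0 = 0, and there is no ∂_3, so H_2 = 0.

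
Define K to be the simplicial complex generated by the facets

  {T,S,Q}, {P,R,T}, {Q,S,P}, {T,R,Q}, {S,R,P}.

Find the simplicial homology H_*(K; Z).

H_0 ≅ Z,  H_1 ≅ Z,  H_2 = 0.

Order the vertices as P < Q < R < S < T. Listing each simplex with vertices in this order, K has dimension 2 with simplices:

  0-simplices (5): P, Q, R, S, T
  1-simplices (10): PQ, PR, PS, PT, QR, QS, QT, RS, RT, ST
  2-simplices (5): PQS, PRS, PRT, QRT, QST

so the chain groups are C_0 ≅ Z^5, C_1 ≅ Z^10, C_2 ≅ Z^5.

The boundary map ∂_1: C_1 → C_0 maps an edge to its endpoints' difference, ∂[p,q] = q − p. For instance
  ∂PR = R − P.
As a 5×10 matrix over Z this has rank 4, with invariant factors (1,1,1,1).

Boundary ∂_2: C_2 → C_1 sends each 2-simplex [p,q,r] to [q,r] − [p,r] + [p,q]. For instance
  ∂QRT = RT − QT + QR,
  ∂QST = ST − QT + QS.
The resulting 10×5 matrix has rank 5, and its Smith normal form has invariant factors (1,1,1,1,1).

Now H_k = ker ∂_k / im ∂_{k+1}, so:

  H_0: rank C_0 − rank ∂_1 = 5 − 4 = 1, and the invariant factors of ∂_1 are all 1, so H_0 ≅ Z.
  H_1: rank ker ∂_1 − rank ∂_2 = (10 − 4) − 5 = 1, and the invariant factors of ∂_2 are all 1, so H_1 ≅ Z.
  H_2: rank ker ∂_2 − rank ∂_3 = (5 − 5) − 0 = 0, and there is no ∂_3, so H_2 ≅ 0.

As a check, the Euler characteristic is 5 − 10 + 5 = 0, which agrees with 1 − 1 + 0 = 0.
(K is a triangulation of the Möbius band.)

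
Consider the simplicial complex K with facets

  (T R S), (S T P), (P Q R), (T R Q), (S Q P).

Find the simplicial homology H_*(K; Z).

H_0 = Z,  H_1 = Z,  H_2 = 0.

Fix the vertex order P < Q < R < S < T and write every simplex with vertices in increasing order. Then dim K = 2 and the simplices of K are:

  0-simplices (5): P, Q, R, S, T
  1-simplices (10): PQ, PR, PS, PT, QR, QS, QT, RS, RT, ST
  2-simplices (5): PQR, PQS, PST, QRT, RST

so the chain groups are C_0 ≅ Z^5, C_1 ≅ Z^10, C_2 ≅ Z^5.

The boundary map ∂_1: C_1 → C_0 sends each edge [p,q] (with p < q) to q − p.
This gives a 5×10 integer matrix of rank 4; reducing to Smith normal form yields diagonal entries (1,1,1,1).

Boundary ∂_2: C_2 → C_1 maps a triangle to the signed sum of its edges. For instance
  ∂PQS = QS − PS + PQ,
  ∂RST = ST − RT + RS.
The 10×5 boundary matrix has rank 5 and Smith normal form diag(1,1,1,1,1).

Computing H_k = (kernel of ∂_k) / (image of ∂_{k+1}):

  H_0: rank C_0 − rank ∂_1 = 5 − 4 = 1, and the invariant factors of ∂_1 are all 1, so H_0 = Z.
  H_1: rank ker ∂_1 − rank ∂_2 = (10 − 4) − 5 = 1, and the invariant factors of ∂_2 are all 1, so H_1 = Z.
  H_2: rank ker ∂_2 − rank ∂_3 = (5 − 5) − 0 = 0, and there is no ∂_3, so H_2 = 0.

(K is a triangulation of the Möbius band.)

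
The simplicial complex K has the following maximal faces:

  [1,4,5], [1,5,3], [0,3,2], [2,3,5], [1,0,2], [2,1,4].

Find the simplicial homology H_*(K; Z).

H_0 = Z,  H_1 = Z,  H_2 = 0.

Take the total order 0 < 1 < 2 < 3 < 4 < 5 on the vertex set. Then K (dimension 2) consists of the simplices:

  0-simplices (6): [0], [1], [2], [3], [4], [5]
  1-simplices (12): [0,1], [0,2], [0,3], [1,2], [1,3], [1,4], [1,5], [2,3], [2,4], [2,5], [3,5], [4,5]
  2-simplices (6): [0,1,2], [0,2,3], [1,2,4], [1,3,5], [1,4,5], [2,3,5]

giving chain groups C_0 ≅ Z^6, C_1 ≅ Z^12, C_2 ≅ Z^6.

Boundary ∂_1: C_1 → C_0 is given by ∂[p,q] = [q] − [p]. For instance
  ∂[2,3] = [3] − [2].
The 6×12 boundary matrix has rank 5 and Smith normal form diag(1,1,1,1,1).

∂_2: C_2 → C_1 acts by ∂[p,q,r] = [q,r] − [p,r] + [p,q]. For instance
  ∂[0,2,3] = [2,3] − [0,3] + [0,2],
  ∂[1,2,4] = [2,4] − [1,4] + [1,2].
The resulting 12×6 matrix has rank 6, and its Smith normal form has invariant factors (1,1,1,1,1,1).

From H_k ≅ ker(∂_k) / im(∂_{k+1}) we obtain:

  H_0: rank C_0 − rank ∂_1 = 6 − 5 = 1, and the invariant factors of ∂_1 are all 1, so H_0 = Z.
  H_1: rank ker ∂_1 − rank ∂_2 = (12 − 5) − 6 = 1, and the invariant factors of ∂_2 are all 1, so H_1 = Z.
  H_2: rank ker ∂_2 − rank ∂_3 = (6 − 6) − 0 = 0, and there is no ∂_3, so H_2 = 0.

As a check, the Euler characteristic is 6 − 12 + 6 = 0, which agrees with 1 − 1 + 0 = 0.
(K is a triangulation of the cylinder S^1 x I.)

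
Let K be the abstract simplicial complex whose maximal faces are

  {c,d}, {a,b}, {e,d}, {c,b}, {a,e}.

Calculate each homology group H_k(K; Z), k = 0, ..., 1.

K has 5 vertices, 5 edges.
rank ∂_0 = 0, rank ∂_1 = 4 ⇒ b_0 = 5 − 0 − 4 = 1; all invariant factors of ∂_1 are 1 so no torsion. So H_0 ≅ Z.
rank ∂_1 = 4, rank ∂_2 = 0 ⇒ b_1 = 5 − 4 − 0 = 1. So H_1 ≅ Z.

H_0 ≅ Z,  H_1 ≅ Z.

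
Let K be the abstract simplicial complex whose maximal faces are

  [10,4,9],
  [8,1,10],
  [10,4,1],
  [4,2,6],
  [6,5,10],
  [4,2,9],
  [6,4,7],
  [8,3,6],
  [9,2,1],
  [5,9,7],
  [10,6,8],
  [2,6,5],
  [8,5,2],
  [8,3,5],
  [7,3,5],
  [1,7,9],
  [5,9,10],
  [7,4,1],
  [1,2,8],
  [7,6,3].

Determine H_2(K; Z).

Order the vertices as 1 < 2 < 3 < 4 < 5 < 6 < 7 < 8 < 9 < 10. Listing each simplex with vertices in this order, K has dimension 2 with simplices:

  0-simplices (10): [1], [2], [3], [4], [5], [6], [7], [8], [9], [10]
  1-simplices (30): (30 of them)
  2-simplices (20): (20 of them)

giving chain groups C_0 ≅ Z^10, C_1 ≅ Z^30, C_2 ≅ Z^20.

∂_1: C_1 → C_0 sends each edge [p,q] (with p < q) to q − p.
This gives a 10×30 integer matrix of rank 9; reducing to Smith normal form yields diagonal entries (1,1,1,1,1,1,1,1,1).

The boundary map ∂_2: C_2 → C_1 sends each 2-simplex [p,q,r] to [q,r] − [p,r] + [p,q]. For instance
  ∂[3,6,7] = [6,7] − [3,7] + [3,6],
  ∂[2,4,9] = [4,9] − [2,9] + [2,4].
The resulting 30×20 matrix has rank 20, and its Smith normal form has invariant factors (1,1,1,1,1,1,1,1,1,1,1,1,1,1,1,1,1,1,1,2).

Computing H_k = (kernel of ∂_k) / (image of ∂_{k+1}):

  H_2: rank ker ∂_2 − rank ∂_3 = (20 − 20) − 0 = 0, and there is no ∂_3, so H_2 = 0.

H_2 ≅ 0.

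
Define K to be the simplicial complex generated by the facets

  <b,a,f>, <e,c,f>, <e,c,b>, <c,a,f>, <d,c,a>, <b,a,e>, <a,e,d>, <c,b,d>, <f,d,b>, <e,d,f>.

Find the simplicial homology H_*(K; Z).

H_0 = Z,  H_1 = Z_2,  H_2 = 0.

We work with the vertex ordering a < b < c < d < e < f. The simplices of K, each written with vertices in increasing order, are:

  0-simplices (6): a, b, c, d, e, f
  1-simplices (15): ab, ac, ad, ae, af, bc, bd, be, bf, cd, ce, cf, de, df, ef
  2-simplices (10): abe, abf, acd, acf, ade, bcd, bce, bdf, cef, def

giving chain groups C_0 ≅ Z^6, C_1 ≅ Z^15, C_2 ≅ Z^10.

The boundary map ∂_1: C_1 → C_0 sends each edge [p,q] (with p < q) to q − p. For instance
  ∂be = e − b.
The resulting 6×15 matrix has rank 5, and its Smith normal form has invariant factors (1,1,1,1,1).

Boundary ∂_2: C_2 → C_1 sends each 2-simplex [p,q,r] to [q,r] − [p,r] + [p,q]. For instance
  ∂bcd = cd − bd + bc,
  ∂acd = cd − ad + ac.
The 15×10 boundary matrix has rank 10 and Smith normal form diag(1,1,1,1,1,1,1,1,1,2).

From H_k ≅ ker(∂_k) / im(∂_{k+1}) we obtain:

  H_0: rank C_0 − rank ∂_1 = 6 − 5 = 1, and the invariant factors of ∂_1 are all 1, so H_0 = Z.
  H_1: rank ker ∂_1 − rank ∂_2 = (15 − 5) − 10 = 0, and ∂_2 has invariant factor 2 > 1, so H_1 = Z_2.
  H_2: rank ker ∂_2 − rank ∂_3 = (10 − 10) − 0 = 0, and there is no ∂_3, so H_2 = 0.

(K is a triangulation of the real projective plane RP^2.)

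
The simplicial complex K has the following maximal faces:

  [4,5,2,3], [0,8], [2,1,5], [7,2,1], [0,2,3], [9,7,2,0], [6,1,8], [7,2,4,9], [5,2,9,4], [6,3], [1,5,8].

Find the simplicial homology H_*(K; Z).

H_0 ≅ Z,  H_1 ≅ Z^2,  H_2 = 0,  H_3 = 0.

We work with the vertex ordering 0 < 1 < 2 < 3 < 4 < 5 < 6 < 7 < 8 < 9. The simplices of K, each written with vertices in increasing order, are:

  0-simplices (10): [0], [1], [2], [3], [4], [5], [6], [7], [8], [9]
  1-simplices (25): (25 of them)
  2-simplices (18): [0,2,3], [0,2,7], [0,2,9], [0,7,9], [1,2,5], [1,2,7], [1,5,8], [1,6,8], [2,3,4], [2,3,5], [2,4,5], [2,4,7], [2,4,9], [2,5,9], [2,7,9], [3,4,5], [4,5,9], [4,7,9]
  3-simplices (4): [0,2,7,9], [2,3,4,5], [2,4,5,9], [2,4,7,9]

giving chain groups C_0 ≅ Z^10, C_1 ≅ Z^25, C_2 ≅ Z^18, C_3 ≅ Z^4.

∂_1: C_1 → C_0 maps an edge to its endpoints' difference, ∂[p,q] = q − p. For instance
  ∂[4,7] = [7] − [4].
The 10×25 boundary matrix has rank 9 and Smith normal form diag(1,1,1,1,1,1,1,1,1).

The boundary map ∂_2: C_2 → C_1 acts by ∂[p,q,r] = [q,r] − [p,r] + [p,q]. For instance
  ∂[0,7,9] = [7,9] − [0,9] + [0,7],
  ∂[2,7,9] = [7,9] − [2,9] + [2,7].
The resulting 25×18 matrix has rank 14, and its Smith normal form has invariant factors (1,1,1,1,1,1,1,1,1,1,1,1,1,1).

∂_3: C_3 → C_2 sends each 3-simplex σ to the alternating sum Σ_i (−1)^i (σ with its i-th vertex removed). For instance
  ∂[2,3,4,5] = [3,4,5] − [2,4,5] + [2,3,5] − [2,3,4],
  ∂[2,4,7,9] = [4,7,9] − [2,7,9] + [2,4,9] − [2,4,7].
This gives a 18×4 integer matrix of rank 4; reducing to Smith normal form yields diagonal entries (1,1,1,1).

Computing H_k = (kernel of ∂_k) / (image of ∂_{k+1}):

  H_0: rank C_0 − rank ∂_1 = 10 − 9 = 1, and the invariant factors of ∂_1 are all 1, so H_0 = Z.
  H_1: rank ker ∂_1 − rank ∂_2 = (25 − 9) − 14 = 2, and the invariant factors of ∂_2 are all 1, so H_1 = Z^2.
  H_2: rank ker ∂_2 − rank ∂_3 = (18 − 14) − 4 = 0, and the invariant factors of ∂_3 are all 1, so H_2 = 0.
  H_3: rank ker ∂_3 − rank ∂_4 = (4 − 4) − 0 = 0, and there is no ∂_4, so H_3 = 0.

As a check, the Euler characteristic is 10 − 25 + 18 − 4 = -1, which agrees with 1 − 2 + 0 − 0 = -1.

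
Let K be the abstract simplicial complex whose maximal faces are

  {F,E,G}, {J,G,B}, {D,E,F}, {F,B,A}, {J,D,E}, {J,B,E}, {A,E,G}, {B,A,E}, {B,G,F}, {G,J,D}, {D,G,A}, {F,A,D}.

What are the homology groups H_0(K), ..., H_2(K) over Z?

H_0 ≅ Z,  H_1 ≅ Z/2,  H_2 = 0.

K has 7 vertices, 18 edges, 12 triangles.
rank ∂_0 = 0, rank ∂_1 = 6 ⇒ b_0 = 7 − 0 − 6 = 1; all invariant factors of ∂_1 are 1 so no torsion. So H_0 ≅ Z.
rank ∂_1 = 6, rank ∂_2 = 12 ⇒ b_1 = 18 − 6 − 12 = 0; ∂_2 has invariant factor(s) [2] giving torsion. So H_1 ≅ Z/2.
rank ∂_2 = 12, rank ∂_3 = 0 ⇒ b_2 = 12 − 12 − 0 = 0. So H_2 ≅ 0.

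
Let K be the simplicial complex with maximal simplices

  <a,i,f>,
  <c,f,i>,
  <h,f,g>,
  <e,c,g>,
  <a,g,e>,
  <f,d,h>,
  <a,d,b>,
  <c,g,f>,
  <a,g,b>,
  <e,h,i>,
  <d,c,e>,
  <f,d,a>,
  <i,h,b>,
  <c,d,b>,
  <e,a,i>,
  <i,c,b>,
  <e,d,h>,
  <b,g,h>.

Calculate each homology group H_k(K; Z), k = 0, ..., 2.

H_0 = Z,  H_1 = Z^2,  H_2 = Z.

Order the vertices as a < b < c < d < e < f < g < h < i. Listing each simplex with vertices in this order, K has dimension 2 with simplices:

  0-simplices (9): a, b, c, d, e, f, g, h, i
  1-simplices (27): ab, ad, ae, af, ag, ai, bc, bd, bg, bh, bi, cd, ce, cf, cg, ci, de, df, dh, eg, eh, ei, fg, fh, fi, gh, hi
  2-simplices (18): abd, abg, adf, aeg, aei, afi, bcd, bci, bgh, bhi, cde, ceg, cfg, cfi, deh, dfh, ehi, fgh

Hence C_0 ≅ Z^9, C_1 ≅ Z^27, C_2 ≅ Z^18.

The boundary map ∂_1: C_1 → C_0 maps an edge to its endpoints' difference, ∂[p,q] = q − p. For instance
  ∂cf = f − c.
The resulting 9×27 matrix has rank 8, and its Smith normal form has invariant factors (1,1,1,1,1,1,1,1).

∂_2: C_2 → C_1 maps a triangle to the signed sum of its edges. For instance
  ∂abg = bg − ag + ab,
  ∂dfh = fh − dh + df.
The resulting 27×18 matrix has rank 17, and its Smith normal form has invariant factors (1,1,1,1,1,1,1,1,1,1,1,1,1,1,1,1,1).

Computing H_k = (kernel of ∂_k) / (image of ∂_{k+1}):

  H_0: rank C_0 − rank ∂_1 = 9 − 8 = 1, and the invariant factors of ∂_1 are all 1, so H_0 = Z.
  H_1: rank ker ∂_1 − rank ∂_2 = (27 − 8) − 17 = 2, and the invariant factors of ∂_2 are all 1, so H_1 = Z^2.
  H_2: rank ker ∂_2 − rank ∂_3 = (18 − 17) − 0 = 1, and there is no ∂_3, so H_2 = Z.

(K is a triangulation of the torus T^2.)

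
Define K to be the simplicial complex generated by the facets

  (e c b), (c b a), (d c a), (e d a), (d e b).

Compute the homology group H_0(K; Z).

Fix the vertex order a < b < c < d < e and write every simplex with vertices in increasing order. Then dim K = 2 and the simplices of K are:

  0-simplices (5): a, b, c, d, e
  1-simplices (10): ab, ac, ad, ae, bc, bd, be, cd, ce, de
  2-simplices (5): abc, acd, ade, bce, bde

giving chain groups C_0 ≅ Z^5, C_1 ≅ Z^10, C_2 ≅ Z^5.

Boundary ∂_1: C_1 → C_0 is given by ∂[p,q] = [q] − [p].
The resulting 5×10 matrix has rank 4, and its Smith normal form has invariant factors (1,1,1,1).

Boundary ∂_2: C_2 → C_1 sends each 2-simplex [p,q,r] to [q,r] − [p,r] + [p,q]. For instance
  ∂bde = de − be + bd,
  ∂ade = de − ae + ad.
This gives a 10×5 integer matrix of rank 5; reducing to Smith normal form yields diagonal entries (1,1,1,1,1).

Reading off H_k = ker ∂_k / im ∂_{k+1}:

  H_0: rank C_0 − rank ∂_1 = 5 − 4 = 1, and the invariant factors of ∂_1 are all 1, so H_0 ≅ Z.

(K is a triangulation of the Möbius band.)

H_0 ≅ Z.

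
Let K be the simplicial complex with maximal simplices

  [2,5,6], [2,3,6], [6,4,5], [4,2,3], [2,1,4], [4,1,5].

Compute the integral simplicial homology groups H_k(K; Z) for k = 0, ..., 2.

H_0 = Z,  H_1 = Z,  H_2 = 0.

Fix the vertex order 1 < 2 < 3 < 4 < 5 < 6 and write every simplex with vertices in increasing order. Then dim K = 2 and the simplices of K are:

  0-simplices (6): [1], [2], [3], [4], [5], [6]
  1-simplices (12): [1,2], [1,4], [1,5], [2,3], [2,4], [2,5], [2,6], [3,4], [3,6], [4,5], [4,6], [5,6]
  2-simplices (6): [1,2,4], [1,4,5], [2,3,4], [2,3,6], [2,5,6], [4,5,6]

so the chain groups are C_0 ≅ Z^6, C_1 ≅ Z^12, C_2 ≅ Z^6.

Boundary ∂_1: C_1 → C_0 is given by ∂[p,q] = [q] − [p]. For instance
  ∂[4,5] = [5] − [4].
The 6×12 boundary matrix has rank 5 and Smith normal form diag(1,1,1,1,1).

Boundary ∂_2: C_2 → C_1 maps a triangle to the signed sum of its edges. For instance
  ∂[2,5,6] = [5,6] − [2,6] + [2,5],
  ∂[2,3,4] = [3,4] − [2,4] + [2,3].
The 12×6 boundary matrix has rank 6 and Smith normal form diag(1,1,1,1,1,1).

Reading off H_k = ker ∂_k / im ∂_{k+1}:

  H_0: rank C_0 − rank ∂_1 = 6 − 5 = 1, and the invariant factors of ∂_1 are all 1, so H_0 = Z.
  H_1: rank ker ∂_1 − rank ∂_2 = (12 − 5) − 6 = 1, and the invariant factors of ∂_2 are all 1, so H_1 = Z.
  H_2: rank ker ∂_2 − rank ∂_3 = (6 − 6) − 0 = 0, and there is no ∂_3, so H_2 = 0.

(K is a triangulation of the cylinder S^1 x I.)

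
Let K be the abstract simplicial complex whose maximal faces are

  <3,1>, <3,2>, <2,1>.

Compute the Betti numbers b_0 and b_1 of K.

b_0 = 1, b_1 = 1.

Fix the vertex order 1 < 2 < 3 and write every simplex with vertices in increasing order. Then dim K = 1 and the simplices of K are:

  0-simplices (3): [1], [2], [3]
  1-simplices (3): [1,2], [1,3], [2,3]

so the chain groups are C_0 ≅ Z^3, C_1 ≅ Z^3.

Boundary ∂_1: C_1 → C_0 is given by ∂[p,q] = [q] − [p]. For instance
  ∂[2,3] = [3] − [2].
The 3×3 boundary matrix has rank 2 and Smith normal form diag(1,1).

Now H_k = ker ∂_k / im ∂_{k+1}, so:

  H_0: rank C_0 − rank ∂_1 = 3 − 2 = 1, and the invariant factors of ∂_1 are all 1, so H_0 = Z.
  H_1: rank ker ∂_1 − rank ∂_2 = (3 − 2) − 0 = 1, and there is no ∂_2, so H_1 = Z.

As a check, the Euler characteristic is 3 − 3 = 0, which agrees with 1 − 1 = 0.

Hence the Betti numbers are b_0 = 1, b_1 = 1.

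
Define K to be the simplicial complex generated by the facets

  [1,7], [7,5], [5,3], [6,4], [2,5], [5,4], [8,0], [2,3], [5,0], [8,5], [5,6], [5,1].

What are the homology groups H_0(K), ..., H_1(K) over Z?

H_0 ≅ Z,  H_1 ≅ Z^4.

Take the total order 0 < 1 < 2 < 3 < 4 < 5 < 6 < 7 < 8 on the vertex set. Then K (dimension 1) consists of the simplices:

  0-simplices (9): [0], [1], [2], [3], [4], [5], [6], [7], [8]
  1-simplices (12): [0,5], [0,8], [1,5], [1,7], [2,3], [2,5], [3,5], [4,5], [4,6], [5,6], [5,7], [5,8]

so the chain groups are C_0 ≅ Z^9, C_1 ≅ Z^12.

Boundary ∂_1: C_1 → C_0 is given by ∂[p,q] = [q] − [p].
The 9×12 boundary matrix has rank 8 and Smith normal form diag(1,1,1,1,1,1,1,1).

Now H_k = ker ∂_k / im ∂_{k+1}, so:

  H_0: rank C_0 − rank ∂_1 = 9 − 8 = 1, and the invariant factors of ∂_1 are all 1, so H_0 = Z.
  H_1: rank ker ∂_1 − rank ∂_2 = (12 − 8) − 0 = 4, and there is no ∂_2, so H_1 = Z^4.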